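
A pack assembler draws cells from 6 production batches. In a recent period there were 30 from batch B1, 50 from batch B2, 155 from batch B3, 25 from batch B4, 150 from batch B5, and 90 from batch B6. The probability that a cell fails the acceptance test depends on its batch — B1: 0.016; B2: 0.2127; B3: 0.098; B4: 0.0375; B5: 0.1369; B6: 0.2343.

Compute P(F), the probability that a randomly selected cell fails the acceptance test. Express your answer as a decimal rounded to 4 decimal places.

0.1377

Total: 30 + 50 + 155 + 25 + 150 + 90 = 500.
P(B1) = 30/500 = 0.06. P(B2) = 50/500 = 0.1. P(B3) = 155/500 = 0.31. P(B4) = 25/500 = 0.05. P(B5) = 150/500 = 0.3. P(B6) = 90/500 = 0.18.
P(F) = P(F|B1)·P(B1) + P(F|B2)·P(B2) + P(F|B3)·P(B3) + P(F|B4)·P(B4) + P(F|B5)·P(B5) + P(F|B6)·P(B6)
      = 0.016·0.06 + 0.2127·0.1 + 0.098·0.31 + 0.0375·0.05 + 0.1369·0.3 + 0.2343·0.18
      = 0.00096 + 0.02127 + 0.03038 + 0.001875 + 0.04107 + 0.042174 = 0.137729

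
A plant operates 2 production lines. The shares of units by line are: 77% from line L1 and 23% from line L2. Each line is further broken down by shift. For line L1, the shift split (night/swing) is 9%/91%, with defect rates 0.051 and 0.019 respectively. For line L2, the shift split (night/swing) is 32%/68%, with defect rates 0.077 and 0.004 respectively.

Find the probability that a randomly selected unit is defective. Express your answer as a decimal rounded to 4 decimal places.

P(D|L1) = 0.09·0.051 + 0.91·0.019 = 0.00459 + 0.01729 = 0.02188
P(D|L2) = 0.32·0.077 + 0.68·0.004 = 0.02464 + 0.00272 = 0.02736
Then overall,
P(D) = 0.77·0.02188 + 0.23·0.02736
      = 0.0168476 + 0.0062928 = 0.0231404

0.0231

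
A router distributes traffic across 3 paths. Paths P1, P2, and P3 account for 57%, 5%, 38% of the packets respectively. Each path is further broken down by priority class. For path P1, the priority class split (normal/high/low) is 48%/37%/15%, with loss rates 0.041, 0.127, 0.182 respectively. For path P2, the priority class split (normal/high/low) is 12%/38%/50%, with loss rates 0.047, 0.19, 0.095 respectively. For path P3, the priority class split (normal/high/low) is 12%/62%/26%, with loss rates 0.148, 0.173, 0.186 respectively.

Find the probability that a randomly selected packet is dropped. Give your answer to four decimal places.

P(L) ≈ 0.1257

P(L|P1) = 0.48·0.041 + 0.37·0.127 + 0.15·0.182 = 0.01968 + 0.04699 + 0.0273 = 0.09397
P(L|P2) = 0.12·0.047 + 0.38·0.19 + 0.5·0.095 = 0.00564 + 0.0722 + 0.0475 = 0.12534
P(L|P3) = 0.12·0.148 + 0.62·0.173 + 0.26·0.186 = 0.01776 + 0.10726 + 0.04836 = 0.17338
By total probability over the outer partition,
P(L) = 0.57·0.09397 + 0.05·0.12534 + 0.38·0.17338
      = 0.0535629 + 0.006267 + 0.0658844 = 0.1257143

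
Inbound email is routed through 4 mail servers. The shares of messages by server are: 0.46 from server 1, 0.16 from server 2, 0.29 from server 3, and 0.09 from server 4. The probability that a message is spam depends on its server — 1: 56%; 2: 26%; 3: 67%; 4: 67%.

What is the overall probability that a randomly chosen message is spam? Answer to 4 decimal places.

0.5538

Summing over the partition,
P(S) = P(S|1)·P(1) + P(S|2)·P(2) + P(S|3)·P(3) + P(S|4)·P(4)
      = 0.56·0.46 + 0.26·0.16 + 0.67·0.29 + 0.67·0.09
      = 0.2576 + 0.0416 + 0.1943 + 0.0603 = 0.5538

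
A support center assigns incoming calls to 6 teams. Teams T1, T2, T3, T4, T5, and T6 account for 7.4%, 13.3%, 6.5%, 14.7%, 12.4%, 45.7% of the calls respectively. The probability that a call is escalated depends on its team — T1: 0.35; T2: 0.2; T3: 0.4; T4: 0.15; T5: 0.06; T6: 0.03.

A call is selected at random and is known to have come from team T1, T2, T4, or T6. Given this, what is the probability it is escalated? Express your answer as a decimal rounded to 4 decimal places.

P(E|S) ≈ 0.1088

Let S = {T1, T2, T4, T6}.
P(S) = 0.074 + 0.133 + 0.147 + 0.457 = 0.811.
P(E ∩ S) = 0.35·0.074 + 0.2·0.133 + 0.15·0.147 + 0.03·0.457 = 0.0259 + 0.0266 + 0.02205 + 0.01371 = 0.08826.
P(E | S) = 0.08826 / 0.811 = 0.108829…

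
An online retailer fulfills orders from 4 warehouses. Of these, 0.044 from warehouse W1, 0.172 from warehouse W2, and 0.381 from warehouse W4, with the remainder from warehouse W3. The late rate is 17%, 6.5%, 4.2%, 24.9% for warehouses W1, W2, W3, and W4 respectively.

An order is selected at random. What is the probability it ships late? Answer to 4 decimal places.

P(L) ≈ 0.1305

P(W3) = 1 − (0.044 + 0.172 + 0.381) = 0.403.
P(L) = P(L|W1)·P(W1) + P(L|W2)·P(W2) + P(L|W3)·P(W3) + P(L|W4)·P(W4)
      = 0.17·0.044 + 0.065·0.172 + 0.042·0.403 + 0.249·0.381
      = 0.00748 + 0.01118 + 0.016926 + 0.094869 = 0.130455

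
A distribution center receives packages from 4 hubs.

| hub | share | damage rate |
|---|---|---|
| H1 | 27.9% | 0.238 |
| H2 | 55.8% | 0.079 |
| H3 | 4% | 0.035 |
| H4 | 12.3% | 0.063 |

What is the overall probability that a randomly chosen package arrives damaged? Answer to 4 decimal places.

By the law of total probability,
P(D) = P(D|H1)·P(H1) + P(D|H2)·P(H2) + P(D|H3)·P(H3) + P(D|H4)·P(H4)
      = 0.238·0.279 + 0.079·0.558 + 0.035·0.04 + 0.063·0.123
      = 0.066402 + 0.044082 + 0.0014 + 0.007749 = 0.119633

P(D) ≈ 0.1196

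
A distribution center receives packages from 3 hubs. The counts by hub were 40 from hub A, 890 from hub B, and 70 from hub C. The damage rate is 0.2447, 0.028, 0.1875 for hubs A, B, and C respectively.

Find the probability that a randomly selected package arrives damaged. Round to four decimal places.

Total: 40 + 890 + 70 = 1000.
P(A) = 40/1000 = 0.04. P(B) = 890/1000 = 0.89. P(C) = 70/1000 = 0.07.
P(D) = P(D|A)·P(A) + P(D|B)·P(B) + P(D|C)·P(C)
      = 0.2447·0.04 + 0.028·0.89 + 0.1875·0.07
      = 0.009788 + 0.02492 + 0.013125 = 0.047833

0.0478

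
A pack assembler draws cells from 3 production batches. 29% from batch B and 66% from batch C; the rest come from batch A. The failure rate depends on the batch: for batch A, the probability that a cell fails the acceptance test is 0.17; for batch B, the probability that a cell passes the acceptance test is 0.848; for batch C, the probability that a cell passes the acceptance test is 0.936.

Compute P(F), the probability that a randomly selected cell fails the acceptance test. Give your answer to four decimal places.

0.0948

P(A) = 1 − (0.29 + 0.66) = 0.05.
P(F|B) = 1 − 0.848 = 0.152.
P(F|C) = 1 − 0.936 = 0.064.
Using total probability over the partition,
P(F) = P(F|A)·P(A) + P(F|B)·P(B) + P(F|C)·P(C)
      = 0.17·0.05 + 0.152·0.29 + 0.064·0.66
      = 0.0085 + 0.04408 + 0.04224 = 0.09482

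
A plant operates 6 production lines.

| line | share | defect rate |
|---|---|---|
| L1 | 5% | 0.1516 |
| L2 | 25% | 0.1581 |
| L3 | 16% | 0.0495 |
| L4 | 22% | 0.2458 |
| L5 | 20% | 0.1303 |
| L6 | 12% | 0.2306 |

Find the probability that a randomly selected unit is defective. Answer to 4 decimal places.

0.1628

P(D) = P(D|L1)·P(L1) + P(D|L2)·P(L2) + P(D|L3)·P(L3) + P(D|L4)·P(L4) + P(D|L5)·P(L5) + P(D|L6)·P(L6)
      = 0.1516·0.05 + 0.1581·0.25 + 0.0495·0.16 + 0.2458·0.22 + 0.1303·0.2 + 0.2306·0.12
      = 0.00758 + 0.039525 + 0.00792 + 0.054076 + 0.02606 + 0.027672 = 0.162833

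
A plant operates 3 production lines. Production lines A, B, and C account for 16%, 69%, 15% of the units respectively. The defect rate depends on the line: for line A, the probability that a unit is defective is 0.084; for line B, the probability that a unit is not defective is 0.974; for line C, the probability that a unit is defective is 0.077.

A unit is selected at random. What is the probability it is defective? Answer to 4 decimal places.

0.0429

P(D|B) = 1 − 0.974 = 0.026.
Summing over the partition,
P(D) = P(D|A)·P(A) + P(D|B)·P(B) + P(D|C)·P(C)
      = 0.084·0.16 + 0.026·0.69 + 0.077·0.15
      = 0.01344 + 0.01794 + 0.01155 = 0.04293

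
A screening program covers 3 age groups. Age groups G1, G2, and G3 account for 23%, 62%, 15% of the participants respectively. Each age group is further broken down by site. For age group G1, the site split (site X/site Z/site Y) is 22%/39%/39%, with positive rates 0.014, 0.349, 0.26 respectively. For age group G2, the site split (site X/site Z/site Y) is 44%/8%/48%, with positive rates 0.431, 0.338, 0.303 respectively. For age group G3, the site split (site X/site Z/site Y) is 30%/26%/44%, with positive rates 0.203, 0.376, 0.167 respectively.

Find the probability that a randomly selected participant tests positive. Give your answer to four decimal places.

P(T|G1) = 0.22·0.014 + 0.39·0.349 + 0.39·0.26 = 0.00308 + 0.13611 + 0.1014 = 0.24059
P(T|G2) = 0.44·0.431 + 0.08·0.338 + 0.48·0.303 = 0.18964 + 0.02704 + 0.14544 = 0.36212
P(T|G3) = 0.3·0.203 + 0.26·0.376 + 0.44·0.167 = 0.0609 + 0.09776 + 0.07348 = 0.23214
Then overall,
P(T) = 0.23·0.24059 + 0.62·0.36212 + 0.15·0.23214
      = 0.0553357 + 0.2245144 + 0.034821 = 0.3146711

P(T) ≈ 0.3147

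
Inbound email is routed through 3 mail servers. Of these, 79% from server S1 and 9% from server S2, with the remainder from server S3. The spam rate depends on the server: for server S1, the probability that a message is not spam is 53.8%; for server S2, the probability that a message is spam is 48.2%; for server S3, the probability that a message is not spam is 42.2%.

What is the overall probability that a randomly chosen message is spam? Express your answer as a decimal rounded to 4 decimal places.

P(S3) = 1 − (0.79 + 0.09) = 0.12.
P(S|S1) = 1 − 0.538 = 0.462.
P(S|S3) = 1 − 0.422 = 0.578.
By the law of total probability,
P(S) = P(S|S1)·P(S1) + P(S|S2)·P(S2) + P(S|S3)·P(S3)
      = 0.462·0.79 + 0.482·0.09 + 0.578·0.12
      = 0.36498 + 0.04338 + 0.06936 = 0.47772

P(S) ≈ 0.4777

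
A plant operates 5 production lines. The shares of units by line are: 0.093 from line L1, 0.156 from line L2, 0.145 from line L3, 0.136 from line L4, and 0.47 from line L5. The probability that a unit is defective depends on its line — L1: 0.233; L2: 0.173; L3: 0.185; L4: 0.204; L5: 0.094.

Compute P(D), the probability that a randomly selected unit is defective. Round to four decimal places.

0.1474

Using total probability over the partition,
P(D) = P(D|L1)·P(L1) + P(D|L2)·P(L2) + P(D|L3)·P(L3) + P(D|L4)·P(L4) + P(D|L5)·P(L5)
      = 0.233·0.093 + 0.173·0.156 + 0.185·0.145 + 0.204·0.136 + 0.094·0.47
      = 0.021669 + 0.026988 + 0.026825 + 0.027744 + 0.04418 = 0.147406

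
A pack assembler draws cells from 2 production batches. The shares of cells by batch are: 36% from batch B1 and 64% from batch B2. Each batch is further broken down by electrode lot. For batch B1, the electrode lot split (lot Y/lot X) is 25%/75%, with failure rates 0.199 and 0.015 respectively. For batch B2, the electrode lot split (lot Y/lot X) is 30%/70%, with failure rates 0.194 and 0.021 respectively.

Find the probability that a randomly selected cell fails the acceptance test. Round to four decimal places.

0.0686

P(F|B1) = 0.25·0.199 + 0.75·0.015 = 0.04975 + 0.01125 = 0.061
P(F|B2) = 0.3·0.194 + 0.7·0.021 = 0.0582 + 0.0147 = 0.0729
Then overall,
P(F) = 0.36·0.061 + 0.64·0.0729
      = 0.02196 + 0.046656 = 0.068616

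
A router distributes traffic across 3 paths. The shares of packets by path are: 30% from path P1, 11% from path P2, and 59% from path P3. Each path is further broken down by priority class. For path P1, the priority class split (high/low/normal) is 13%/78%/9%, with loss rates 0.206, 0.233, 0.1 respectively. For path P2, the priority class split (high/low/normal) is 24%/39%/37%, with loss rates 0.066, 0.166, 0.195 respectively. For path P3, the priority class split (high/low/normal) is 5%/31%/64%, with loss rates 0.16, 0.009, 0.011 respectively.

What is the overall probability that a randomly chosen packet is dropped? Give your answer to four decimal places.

P(L|P1) = 0.13·0.206 + 0.78·0.233 + 0.09·0.1 = 0.02678 + 0.18174 + 0.009 = 0.21752
P(L|P2) = 0.24·0.066 + 0.39·0.166 + 0.37·0.195 = 0.01584 + 0.06474 + 0.07215 = 0.15273
P(L|P3) = 0.05·0.16 + 0.31·0.009 + 0.64·0.011 = 0.008 + 0.00279 + 0.00704 = 0.01783
Then overall,
P(L) = 0.3·0.21752 + 0.11·0.15273 + 0.59·0.01783
      = 0.065256 + 0.0168003 + 0.0105197 = 0.092576

0.0926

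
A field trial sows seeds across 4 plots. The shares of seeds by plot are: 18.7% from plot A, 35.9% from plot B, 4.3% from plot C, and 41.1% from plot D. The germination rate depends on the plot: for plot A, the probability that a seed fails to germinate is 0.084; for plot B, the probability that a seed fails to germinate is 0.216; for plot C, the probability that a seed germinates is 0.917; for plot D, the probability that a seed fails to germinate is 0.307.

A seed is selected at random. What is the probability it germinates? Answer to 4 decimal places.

P(G) ≈ 0.7770

P(G|A) = 1 − 0.084 = 0.916.
P(G|B) = 1 − 0.216 = 0.784.
P(G|D) = 1 − 0.307 = 0.693.
Using total probability over the partition,
P(G) = P(G|A)·P(A) + P(G|B)·P(B) + P(G|C)·P(C) + P(G|D)·P(D)
      = 0.916·0.187 + 0.784·0.359 + 0.917·0.043 + 0.693·0.411
      = 0.171292 + 0.281456 + 0.039431 + 0.284823 = 0.777002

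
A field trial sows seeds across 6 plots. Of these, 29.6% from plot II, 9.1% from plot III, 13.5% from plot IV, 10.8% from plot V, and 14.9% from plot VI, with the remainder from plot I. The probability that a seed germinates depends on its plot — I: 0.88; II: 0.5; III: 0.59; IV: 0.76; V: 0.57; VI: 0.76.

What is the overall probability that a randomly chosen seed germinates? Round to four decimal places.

P(I) = 1 − (0.296 + 0.091 + 0.135 + 0.108 + 0.149) = 0.221.
P(G) = P(G|I)·P(I) + P(G|II)·P(II) + P(G|III)·P(III) + P(G|IV)·P(IV) + P(G|V)·P(V) + P(G|VI)·P(VI)
      = 0.88·0.221 + 0.5·0.296 + 0.59·0.091 + 0.76·0.135 + 0.57·0.108 + 0.76·0.149
      = 0.19448 + 0.148 + 0.05369 + 0.1026 + 0.06156 + 0.11324 = 0.67357

P(G) ≈ 0.6736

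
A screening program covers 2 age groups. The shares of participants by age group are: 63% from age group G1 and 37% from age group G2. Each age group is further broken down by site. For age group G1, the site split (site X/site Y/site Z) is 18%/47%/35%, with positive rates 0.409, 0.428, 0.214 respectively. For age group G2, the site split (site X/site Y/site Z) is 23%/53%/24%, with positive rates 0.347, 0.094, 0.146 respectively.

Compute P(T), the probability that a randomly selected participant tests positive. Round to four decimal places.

P(T) ≈ 0.2812

P(T|G1) = 0.18·0.409 + 0.47·0.428 + 0.35·0.214 = 0.07362 + 0.20116 + 0.0749 = 0.34968
P(T|G2) = 0.23·0.347 + 0.53·0.094 + 0.24·0.146 = 0.07981 + 0.04982 + 0.03504 = 0.16467
By total probability over the outer partition,
P(T) = 0.63·0.34968 + 0.37·0.16467
      = 0.2202984 + 0.0609279 = 0.2812263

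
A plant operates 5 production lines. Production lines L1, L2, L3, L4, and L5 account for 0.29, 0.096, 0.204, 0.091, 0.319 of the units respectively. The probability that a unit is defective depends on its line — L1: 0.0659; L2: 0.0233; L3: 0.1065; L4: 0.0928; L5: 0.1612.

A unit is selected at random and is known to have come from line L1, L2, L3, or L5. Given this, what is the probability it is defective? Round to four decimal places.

P(D|S) ≈ 0.1040

Let S = {L1, L2, L3, L5}.
P(S) = 0.29 + 0.096 + 0.204 + 0.319 = 0.909.
P(D ∩ S) = 0.0659·0.29 + 0.0233·0.096 + 0.1065·0.204 + 0.1612·0.319 = 0.019111 + 0.0022368 + 0.021726 + 0.0514228 = 0.0944966.
P(D | S) = 0.0944966 / 0.909 = 0.103957…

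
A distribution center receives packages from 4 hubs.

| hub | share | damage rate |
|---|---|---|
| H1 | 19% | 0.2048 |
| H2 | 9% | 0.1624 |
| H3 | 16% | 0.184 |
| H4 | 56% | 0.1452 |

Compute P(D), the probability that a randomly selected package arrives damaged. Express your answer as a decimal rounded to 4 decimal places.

Summing over the partition,
P(D) = P(D|H1)·P(H1) + P(D|H2)·P(H2) + P(D|H3)·P(H3) + P(D|H4)·P(H4)
      = 0.2048·0.19 + 0.1624·0.09 + 0.184·0.16 + 0.1452·0.56
      = 0.038912 + 0.014616 + 0.02944 + 0.081312 = 0.16428

P(D) ≈ 0.1643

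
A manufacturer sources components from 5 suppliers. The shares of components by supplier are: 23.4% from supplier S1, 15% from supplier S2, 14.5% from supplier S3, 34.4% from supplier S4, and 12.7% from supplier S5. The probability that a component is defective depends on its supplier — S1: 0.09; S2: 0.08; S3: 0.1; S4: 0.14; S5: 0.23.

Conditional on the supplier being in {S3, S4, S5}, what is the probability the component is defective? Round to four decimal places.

Let S = {S3, S4, S5}.
P(S) = 0.145 + 0.344 + 0.127 = 0.616.
P(D ∩ S) = 0.1·0.145 + 0.14·0.344 + 0.23·0.127 = 0.0145 + 0.04816 + 0.02921 = 0.09187.
P(D | S) = 0.09187 / 0.616 = 0.149140…

0.1491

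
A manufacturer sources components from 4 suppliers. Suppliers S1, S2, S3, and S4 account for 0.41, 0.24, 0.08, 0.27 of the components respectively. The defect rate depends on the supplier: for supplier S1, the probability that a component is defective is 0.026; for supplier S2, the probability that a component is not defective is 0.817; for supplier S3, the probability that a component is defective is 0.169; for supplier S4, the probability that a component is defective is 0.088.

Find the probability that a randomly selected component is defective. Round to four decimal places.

P(D|S2) = 1 − 0.817 = 0.183.
Summing over the partition,
P(D) = P(D|S1)·P(S1) + P(D|S2)·P(S2) + P(D|S3)·P(S3) + P(D|S4)·P(S4)
      = 0.026·0.41 + 0.183·0.24 + 0.169·0.08 + 0.088·0.27
      = 0.01066 + 0.04392 + 0.01352 + 0.02376 = 0.09186

0.0919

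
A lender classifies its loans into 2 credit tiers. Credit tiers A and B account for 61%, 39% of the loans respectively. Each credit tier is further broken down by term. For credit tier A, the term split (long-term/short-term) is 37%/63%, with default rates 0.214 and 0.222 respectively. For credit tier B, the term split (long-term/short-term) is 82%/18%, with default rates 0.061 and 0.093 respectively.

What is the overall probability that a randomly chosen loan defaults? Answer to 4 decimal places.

P(D|A) = 0.37·0.214 + 0.63·0.222 = 0.07918 + 0.13986 = 0.21904
P(D|B) = 0.82·0.061 + 0.18·0.093 = 0.05002 + 0.01674 = 0.06676
Then overall,
P(D) = 0.61·0.21904 + 0.39·0.06676
      = 0.1336144 + 0.0260364 = 0.1596508

P(D) ≈ 0.1597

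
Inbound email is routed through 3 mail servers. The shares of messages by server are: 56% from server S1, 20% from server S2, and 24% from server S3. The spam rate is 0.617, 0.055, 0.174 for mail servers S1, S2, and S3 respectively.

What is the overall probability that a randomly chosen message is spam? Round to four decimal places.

0.3983

P(S) = P(S|S1)·P(S1) + P(S|S2)·P(S2) + P(S|S3)·P(S3)
      = 0.617·0.56 + 0.055·0.2 + 0.174·0.24
      = 0.34552 + 0.011 + 0.04176 = 0.39828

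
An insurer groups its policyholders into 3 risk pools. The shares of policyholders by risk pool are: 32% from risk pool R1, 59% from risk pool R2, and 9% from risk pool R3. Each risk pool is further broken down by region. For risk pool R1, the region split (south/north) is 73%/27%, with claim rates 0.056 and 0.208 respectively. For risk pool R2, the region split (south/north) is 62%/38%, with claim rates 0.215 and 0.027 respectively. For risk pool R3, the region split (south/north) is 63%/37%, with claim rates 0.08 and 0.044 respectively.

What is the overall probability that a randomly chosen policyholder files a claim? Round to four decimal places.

0.1218

P(C|R1) = 0.73·0.056 + 0.27·0.208 = 0.04088 + 0.05616 = 0.09704
P(C|R2) = 0.62·0.215 + 0.38·0.027 = 0.1333 + 0.01026 = 0.14356
P(C|R3) = 0.63·0.08 + 0.37·0.044 = 0.0504 + 0.01628 = 0.06668
By total probability over the outer partition,
P(C) = 0.32·0.09704 + 0.59·0.14356 + 0.09·0.06668
      = 0.0310528 + 0.0847004 + 0.0060012 = 0.1217544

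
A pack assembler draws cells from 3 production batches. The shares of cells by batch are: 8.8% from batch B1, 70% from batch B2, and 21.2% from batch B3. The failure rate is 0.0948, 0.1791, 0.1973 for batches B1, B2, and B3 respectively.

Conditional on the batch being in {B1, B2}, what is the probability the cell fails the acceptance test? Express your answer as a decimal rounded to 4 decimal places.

Let S = {B1, B2}.
P(S) = 0.088 + 0.7 = 0.788.
P(F ∩ S) = 0.0948·0.088 + 0.1791·0.7 = 0.0083424 + 0.12537 = 0.1337124.
P(F | S) = 0.1337124 / 0.788 = 0.169686…

P(F|S) ≈ 0.1697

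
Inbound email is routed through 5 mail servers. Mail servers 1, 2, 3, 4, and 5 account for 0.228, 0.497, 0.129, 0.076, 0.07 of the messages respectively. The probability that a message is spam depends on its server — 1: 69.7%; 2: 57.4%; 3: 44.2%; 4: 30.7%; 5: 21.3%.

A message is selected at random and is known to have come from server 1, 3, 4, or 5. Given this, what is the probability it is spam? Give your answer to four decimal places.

Let J = {1, 3, 4, 5}.
P(J) = 0.228 + 0.129 + 0.076 + 0.07 = 0.503.
P(S ∩ J) = 0.697·0.228 + 0.442·0.129 + 0.307·0.076 + 0.213·0.07 = 0.158916 + 0.057018 + 0.023332 + 0.01491 = 0.254176.
P(S | J) = 0.254176 / 0.503 = 0.505320…

0.5053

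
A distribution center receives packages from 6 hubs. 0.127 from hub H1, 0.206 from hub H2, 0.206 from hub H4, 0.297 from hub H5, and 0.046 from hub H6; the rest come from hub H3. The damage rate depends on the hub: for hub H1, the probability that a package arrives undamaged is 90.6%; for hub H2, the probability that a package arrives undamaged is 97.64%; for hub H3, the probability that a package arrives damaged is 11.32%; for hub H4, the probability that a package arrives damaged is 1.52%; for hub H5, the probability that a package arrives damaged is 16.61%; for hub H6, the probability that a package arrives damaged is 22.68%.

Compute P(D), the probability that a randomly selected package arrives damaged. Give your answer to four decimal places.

P(D) ≈ 0.0931

P(H3) = 1 − (0.127 + 0.206 + 0.206 + 0.297 + 0.046) = 0.118.
P(D|H1) = 1 − 0.906 = 0.094.
P(D|H2) = 1 − 0.9764 = 0.0236.
Summing over the partition,
P(D) = P(D|H1)·P(H1) + P(D|H2)·P(H2) + P(D|H3)·P(H3) + P(D|H4)·P(H4) + P(D|H5)·P(H5) + P(D|H6)·P(H6)
      = 0.094·0.127 + 0.0236·0.206 + 0.1132·0.118 + 0.0152·0.206 + 0.1661·0.297 + 0.2268·0.046
      = 0.011938 + 0.0048616 + 0.0133576 + 0.0031312 + 0.0493317 + 0.0104328 = 0.0930529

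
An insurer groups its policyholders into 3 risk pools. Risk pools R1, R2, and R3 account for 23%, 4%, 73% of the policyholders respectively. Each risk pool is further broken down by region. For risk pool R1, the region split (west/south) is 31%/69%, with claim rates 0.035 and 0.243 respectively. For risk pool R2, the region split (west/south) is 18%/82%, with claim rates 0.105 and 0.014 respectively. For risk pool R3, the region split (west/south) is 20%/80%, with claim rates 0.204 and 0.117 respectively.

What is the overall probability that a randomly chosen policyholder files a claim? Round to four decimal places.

0.1404

P(C|R1) = 0.31·0.035 + 0.69·0.243 = 0.01085 + 0.16767 = 0.17852
P(C|R2) = 0.18·0.105 + 0.82·0.014 = 0.0189 + 0.01148 = 0.03038
P(C|R3) = 0.2·0.204 + 0.8·0.117 = 0.0408 + 0.0936 = 0.1344
Then overall,
P(C) = 0.23·0.17852 + 0.04·0.03038 + 0.73·0.1344
      = 0.0410596 + 0.0012152 + 0.098112 = 0.1403868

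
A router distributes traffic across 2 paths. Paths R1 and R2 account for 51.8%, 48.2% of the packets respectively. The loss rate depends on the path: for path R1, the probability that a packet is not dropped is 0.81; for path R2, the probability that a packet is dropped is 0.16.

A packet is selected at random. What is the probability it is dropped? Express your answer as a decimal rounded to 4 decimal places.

P(L) ≈ 0.1755

P(L|R1) = 1 − 0.81 = 0.19.
P(L) = P(L|R1)·P(R1) + P(L|R2)·P(R2)
      = 0.19·0.518 + 0.16·0.482
      = 0.09842 + 0.07712 = 0.17554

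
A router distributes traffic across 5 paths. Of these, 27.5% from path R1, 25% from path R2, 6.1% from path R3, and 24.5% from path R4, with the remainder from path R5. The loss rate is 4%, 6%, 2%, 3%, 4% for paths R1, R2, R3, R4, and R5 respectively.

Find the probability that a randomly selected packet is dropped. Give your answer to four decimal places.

P(R5) = 1 − (0.275 + 0.25 + 0.061 + 0.245) = 0.169.
Using total probability over the partition,
P(L) = P(L|R1)·P(R1) + P(L|R2)·P(R2) + P(L|R3)·P(R3) + P(L|R4)·P(R4) + P(L|R5)·P(R5)
      = 0.04·0.275 + 0.06·0.25 + 0.02·0.061 + 0.03·0.245 + 0.04·0.169
      = 0.011 + 0.015 + 0.00122 + 0.00735 + 0.00676 = 0.04133

0.0413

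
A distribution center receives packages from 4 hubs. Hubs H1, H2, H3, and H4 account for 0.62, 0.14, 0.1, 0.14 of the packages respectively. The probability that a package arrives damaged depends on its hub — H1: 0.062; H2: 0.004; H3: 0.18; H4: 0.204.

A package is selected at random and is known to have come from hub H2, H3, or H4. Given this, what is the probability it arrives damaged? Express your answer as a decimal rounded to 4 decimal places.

Let S = {H2, H3, H4}.
P(S) = 0.14 + 0.1 + 0.14 = 0.38.
P(D ∩ S) = 0.004·0.14 + 0.18·0.1 + 0.204·0.14 = 0.00056 + 0.018 + 0.02856 = 0.04712.
P(D | S) = 0.04712 / 0.38 = 0.124000…

0.1240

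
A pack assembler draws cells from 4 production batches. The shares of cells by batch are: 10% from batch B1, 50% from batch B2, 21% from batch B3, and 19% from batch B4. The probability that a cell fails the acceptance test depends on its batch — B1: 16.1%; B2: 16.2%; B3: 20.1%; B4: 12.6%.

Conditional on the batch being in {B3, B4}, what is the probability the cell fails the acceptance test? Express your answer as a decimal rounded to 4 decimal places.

P(F|S) ≈ 0.1654

Let S = {B3, B4}.
P(S) = 0.21 + 0.19 = 0.4.
P(F ∩ S) = 0.201·0.21 + 0.126·0.19 = 0.04221 + 0.02394 = 0.06615.
P(F | S) = 0.06615 / 0.4 = 0.165375…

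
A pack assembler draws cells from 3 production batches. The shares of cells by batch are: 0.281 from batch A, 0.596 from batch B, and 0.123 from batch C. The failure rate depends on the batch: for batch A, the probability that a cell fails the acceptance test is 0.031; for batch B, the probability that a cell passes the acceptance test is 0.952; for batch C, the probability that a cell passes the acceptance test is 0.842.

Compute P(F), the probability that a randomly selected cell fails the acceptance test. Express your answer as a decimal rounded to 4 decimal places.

0.0568

P(F|B) = 1 − 0.952 = 0.048.
P(F|C) = 1 − 0.842 = 0.158.
P(F) = P(F|A)·P(A) + P(F|B)·P(B) + P(F|C)·P(C)
      = 0.031·0.281 + 0.048·0.596 + 0.158·0.123
      = 0.008711 + 0.028608 + 0.019434 = 0.056753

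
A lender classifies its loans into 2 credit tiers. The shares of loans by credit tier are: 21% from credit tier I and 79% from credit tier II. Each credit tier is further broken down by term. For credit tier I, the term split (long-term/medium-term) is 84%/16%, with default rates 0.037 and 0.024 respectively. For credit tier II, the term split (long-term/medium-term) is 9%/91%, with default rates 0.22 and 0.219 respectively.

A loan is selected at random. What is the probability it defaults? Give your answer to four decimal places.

P(D) ≈ 0.1804

P(D|I) = 0.84·0.037 + 0.16·0.024 = 0.03108 + 0.00384 = 0.03492
P(D|II) = 0.09·0.22 + 0.91·0.219 = 0.0198 + 0.19929 = 0.21909
Then overall,
P(D) = 0.21·0.03492 + 0.79·0.21909
      = 0.0073332 + 0.1730811 = 0.1804143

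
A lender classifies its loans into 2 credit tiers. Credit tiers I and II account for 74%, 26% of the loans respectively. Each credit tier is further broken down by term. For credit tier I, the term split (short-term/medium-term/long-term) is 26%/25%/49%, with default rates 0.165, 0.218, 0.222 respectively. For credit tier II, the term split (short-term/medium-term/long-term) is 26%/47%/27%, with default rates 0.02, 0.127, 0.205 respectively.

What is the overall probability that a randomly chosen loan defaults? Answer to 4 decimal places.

P(D|I) = 0.26·0.165 + 0.25·0.218 + 0.49·0.222 = 0.0429 + 0.0545 + 0.10878 = 0.20618
P(D|II) = 0.26·0.02 + 0.47·0.127 + 0.27·0.205 = 0.0052 + 0.05969 + 0.05535 = 0.12024
By total probability over the outer partition,
P(D) = 0.74·0.20618 + 0.26·0.12024
      = 0.1525732 + 0.0312624 = 0.1838356

P(D) ≈ 0.1838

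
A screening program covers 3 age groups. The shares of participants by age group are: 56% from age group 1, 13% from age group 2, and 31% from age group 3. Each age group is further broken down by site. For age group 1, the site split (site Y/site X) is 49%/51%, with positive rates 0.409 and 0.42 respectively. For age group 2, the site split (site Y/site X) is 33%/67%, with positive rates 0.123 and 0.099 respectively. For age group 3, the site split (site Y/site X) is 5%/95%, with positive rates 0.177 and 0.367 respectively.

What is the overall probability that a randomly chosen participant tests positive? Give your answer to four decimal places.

P(T|1) = 0.49·0.409 + 0.51·0.42 = 0.20041 + 0.2142 = 0.41461
P(T|2) = 0.33·0.123 + 0.67·0.099 = 0.04059 + 0.06633 = 0.10692
P(T|3) = 0.05·0.177 + 0.95·0.367 = 0.00885 + 0.34865 = 0.3575
Then overall,
P(T) = 0.56·0.41461 + 0.13·0.10692 + 0.31·0.3575
      = 0.2321816 + 0.0138996 + 0.110825 = 0.3569062

P(T) ≈ 0.3569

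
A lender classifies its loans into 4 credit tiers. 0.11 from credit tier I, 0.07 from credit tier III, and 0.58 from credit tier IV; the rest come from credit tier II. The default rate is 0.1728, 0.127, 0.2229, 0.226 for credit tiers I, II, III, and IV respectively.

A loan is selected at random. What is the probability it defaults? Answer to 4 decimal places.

0.1962

P(II) = 1 − (0.11 + 0.07 + 0.58) = 0.24.
P(D) = P(D|I)·P(I) + P(D|II)·P(II) + P(D|III)·P(III) + P(D|IV)·P(IV)
      = 0.1728·0.11 + 0.127·0.24 + 0.2229·0.07 + 0.226·0.58
      = 0.019008 + 0.03048 + 0.015603 + 0.13108 = 0.196171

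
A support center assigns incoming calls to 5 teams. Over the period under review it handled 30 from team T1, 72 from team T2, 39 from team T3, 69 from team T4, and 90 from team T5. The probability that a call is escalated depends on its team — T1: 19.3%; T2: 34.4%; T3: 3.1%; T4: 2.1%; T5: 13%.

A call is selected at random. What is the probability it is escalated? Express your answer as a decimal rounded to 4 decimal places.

Total: 30 + 72 + 39 + 69 + 90 = 300.
P(T1) = 30/300 = 0.1. P(T2) = 72/300 = 0.24. P(T3) = 39/300 = 0.13. P(T4) = 69/300 = 0.23. P(T5) = 90/300 = 0.3.
P(E) = P(E|T1)·P(T1) + P(E|T2)·P(T2) + P(E|T3)·P(T3) + P(E|T4)·P(T4) + P(E|T5)·P(T5)
      = 0.193·0.1 + 0.344·0.24 + 0.031·0.13 + 0.021·0.23 + 0.13·0.3
      = 0.0193 + 0.08256 + 0.00403 + 0.00483 + 0.039 = 0.14972

P(E) ≈ 0.1497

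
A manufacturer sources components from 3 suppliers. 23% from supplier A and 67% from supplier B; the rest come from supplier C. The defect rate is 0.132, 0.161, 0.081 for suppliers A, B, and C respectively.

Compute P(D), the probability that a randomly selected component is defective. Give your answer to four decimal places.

P(C) = 1 − (0.23 + 0.67) = 0.1.
P(D) = P(D|A)·P(A) + P(D|B)·P(B) + P(D|C)·P(C)
      = 0.132·0.23 + 0.161·0.67 + 0.081·0.1
      = 0.03036 + 0.10787 + 0.0081 = 0.14633

0.1463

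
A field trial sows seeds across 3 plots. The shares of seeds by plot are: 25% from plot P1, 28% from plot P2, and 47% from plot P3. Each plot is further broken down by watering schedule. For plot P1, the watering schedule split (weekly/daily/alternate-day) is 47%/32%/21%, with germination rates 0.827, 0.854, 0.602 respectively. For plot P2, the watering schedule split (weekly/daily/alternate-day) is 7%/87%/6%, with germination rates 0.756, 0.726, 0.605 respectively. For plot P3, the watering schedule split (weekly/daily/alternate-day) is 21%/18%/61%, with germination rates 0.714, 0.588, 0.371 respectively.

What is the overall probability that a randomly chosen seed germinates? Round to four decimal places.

0.6255

P(G|P1) = 0.47·0.827 + 0.32·0.854 + 0.21·0.602 = 0.38869 + 0.27328 + 0.12642 = 0.78839
P(G|P2) = 0.07·0.756 + 0.87·0.726 + 0.06·0.605 = 0.05292 + 0.63162 + 0.0363 = 0.72084
P(G|P3) = 0.21·0.714 + 0.18·0.588 + 0.61·0.371 = 0.14994 + 0.10584 + 0.22631 = 0.48209
By total probability over the outer partition,
P(G) = 0.25·0.78839 + 0.28·0.72084 + 0.47·0.48209
      = 0.1970975 + 0.2018352 + 0.2265823 = 0.625515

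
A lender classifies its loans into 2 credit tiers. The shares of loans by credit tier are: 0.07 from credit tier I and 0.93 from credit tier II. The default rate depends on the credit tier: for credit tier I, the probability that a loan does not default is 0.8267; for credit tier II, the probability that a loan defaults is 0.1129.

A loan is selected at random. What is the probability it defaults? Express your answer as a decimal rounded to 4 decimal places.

P(D) ≈ 0.1171

P(D|I) = 1 − 0.8267 = 0.1733.
Summing over the partition,
P(D) = P(D|I)·P(I) + P(D|II)·P(II)
      = 0.1733·0.07 + 0.1129·0.93
      = 0.012131 + 0.104997 = 0.117128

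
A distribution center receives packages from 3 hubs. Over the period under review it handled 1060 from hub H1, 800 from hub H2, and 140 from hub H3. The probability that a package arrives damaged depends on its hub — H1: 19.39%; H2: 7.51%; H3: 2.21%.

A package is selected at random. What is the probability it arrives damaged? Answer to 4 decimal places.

0.1344

Total: 1060 + 800 + 140 = 2000.
P(H1) = 1060/2000 = 0.53. P(H2) = 800/2000 = 0.4. P(H3) = 140/2000 = 0.07.
P(D) = P(D|H1)·P(H1) + P(D|H2)·P(H2) + P(D|H3)·P(H3)
      = 0.1939·0.53 + 0.0751·0.4 + 0.0221·0.07
      = 0.102767 + 0.03004 + 0.001547 = 0.134354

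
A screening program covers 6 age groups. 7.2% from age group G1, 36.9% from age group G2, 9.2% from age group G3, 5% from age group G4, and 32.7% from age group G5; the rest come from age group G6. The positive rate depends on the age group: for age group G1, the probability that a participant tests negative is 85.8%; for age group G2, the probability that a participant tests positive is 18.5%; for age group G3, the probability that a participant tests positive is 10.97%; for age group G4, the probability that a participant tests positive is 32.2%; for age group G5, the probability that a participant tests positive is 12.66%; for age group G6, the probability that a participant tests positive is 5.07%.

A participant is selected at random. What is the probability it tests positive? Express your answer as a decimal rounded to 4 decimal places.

P(G6) = 1 − (0.072 + 0.369 + 0.092 + 0.05 + 0.327) = 0.09.
P(T|G1) = 1 − 0.858 = 0.142.
P(T) = P(T|G1)·P(G1) + P(T|G2)·P(G2) + P(T|G3)·P(G3) + P(T|G4)·P(G4) + P(T|G5)·P(G5) + P(T|G6)·P(G6)
      = 0.142·0.072 + 0.185·0.369 + 0.1097·0.092 + 0.322·0.05 + 0.1266·0.327 + 0.0507·0.09
      = 0.010224 + 0.068265 + 0.0100924 + 0.0161 + 0.0413982 + 0.004563 = 0.1506426

0.1506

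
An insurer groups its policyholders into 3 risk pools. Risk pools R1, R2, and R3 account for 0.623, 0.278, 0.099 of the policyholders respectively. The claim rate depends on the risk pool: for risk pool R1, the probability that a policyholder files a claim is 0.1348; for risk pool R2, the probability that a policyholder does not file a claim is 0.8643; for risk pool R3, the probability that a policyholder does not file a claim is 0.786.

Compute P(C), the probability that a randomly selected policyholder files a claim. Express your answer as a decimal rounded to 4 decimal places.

P(C|R2) = 1 − 0.8643 = 0.1357.
P(C|R3) = 1 − 0.786 = 0.214.
P(C) = P(C|R1)·P(R1) + P(C|R2)·P(R2) + P(C|R3)·P(R3)
      = 0.1348·0.623 + 0.1357·0.278 + 0.214·0.099
      = 0.0839804 + 0.0377246 + 0.021186 = 0.142891

P(C) ≈ 0.1429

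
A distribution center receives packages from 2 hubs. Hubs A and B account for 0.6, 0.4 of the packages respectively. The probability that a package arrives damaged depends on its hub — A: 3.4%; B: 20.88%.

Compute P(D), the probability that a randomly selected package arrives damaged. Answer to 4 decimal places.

P(D) = P(D|A)·P(A) + P(D|B)·P(B)
      = 0.034·0.6 + 0.2088·0.4
      = 0.0204 + 0.08352 = 0.10392

0.1039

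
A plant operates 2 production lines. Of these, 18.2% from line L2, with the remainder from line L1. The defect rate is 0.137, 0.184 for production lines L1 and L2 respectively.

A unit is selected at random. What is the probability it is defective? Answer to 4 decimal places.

0.1456

P(L1) = 1 − (0.182) = 0.818.
Summing over the partition,
P(D) = P(D|L1)·P(L1) + P(D|L2)·P(L2)
      = 0.137·0.818 + 0.184·0.182
      = 0.112066 + 0.033488 = 0.145554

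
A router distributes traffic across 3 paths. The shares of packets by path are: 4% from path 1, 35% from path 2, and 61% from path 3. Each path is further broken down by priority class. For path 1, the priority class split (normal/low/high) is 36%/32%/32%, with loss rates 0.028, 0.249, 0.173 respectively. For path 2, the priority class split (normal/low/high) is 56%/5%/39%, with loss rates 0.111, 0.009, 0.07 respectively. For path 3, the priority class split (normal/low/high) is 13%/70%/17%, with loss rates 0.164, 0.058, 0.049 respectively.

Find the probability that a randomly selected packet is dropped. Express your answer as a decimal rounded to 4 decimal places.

0.0801

P(L|1) = 0.36·0.028 + 0.32·0.249 + 0.32·0.173 = 0.01008 + 0.07968 + 0.05536 = 0.14512
P(L|2) = 0.56·0.111 + 0.05·0.009 + 0.39·0.07 = 0.06216 + 0.00045 + 0.0273 = 0.08991
P(L|3) = 0.13·0.164 + 0.7·0.058 + 0.17·0.049 = 0.02132 + 0.0406 + 0.00833 = 0.07025
Then overall,
P(L) = 0.04·0.14512 + 0.35·0.08991 + 0.61·0.07025
      = 0.0058048 + 0.0314685 + 0.0428525 = 0.0801258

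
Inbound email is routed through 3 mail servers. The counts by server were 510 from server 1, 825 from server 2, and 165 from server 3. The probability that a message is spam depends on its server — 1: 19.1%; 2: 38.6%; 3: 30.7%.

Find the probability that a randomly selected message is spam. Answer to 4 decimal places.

Total: 510 + 825 + 165 = 1500.
P(1) = 510/1500 = 0.34. P(2) = 825/1500 = 0.55. P(3) = 165/1500 = 0.11.
Using total probability over the partition,
P(S) = P(S|1)·P(1) + P(S|2)·P(2) + P(S|3)·P(3)
      = 0.191·0.34 + 0.386·0.55 + 0.307·0.11
      = 0.06494 + 0.2123 + 0.03377 = 0.31101

0.3110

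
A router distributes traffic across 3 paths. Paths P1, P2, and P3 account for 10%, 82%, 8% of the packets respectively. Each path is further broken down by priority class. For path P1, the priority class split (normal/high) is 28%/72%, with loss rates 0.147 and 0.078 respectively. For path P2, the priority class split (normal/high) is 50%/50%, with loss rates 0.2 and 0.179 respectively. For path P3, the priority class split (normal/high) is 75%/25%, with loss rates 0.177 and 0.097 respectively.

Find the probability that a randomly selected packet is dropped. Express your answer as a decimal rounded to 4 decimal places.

P(L|P1) = 0.28·0.147 + 0.72·0.078 = 0.04116 + 0.05616 = 0.09732
P(L|P2) = 0.5·0.2 + 0.5·0.179 = 0.1 + 0.0895 = 0.1895
P(L|P3) = 0.75·0.177 + 0.25·0.097 = 0.13275 + 0.02425 = 0.157
By total probability over the outer partition,
P(L) = 0.1·0.09732 + 0.82·0.1895 + 0.08·0.157
      = 0.009732 + 0.15539 + 0.01256 = 0.177682

P(L) ≈ 0.1777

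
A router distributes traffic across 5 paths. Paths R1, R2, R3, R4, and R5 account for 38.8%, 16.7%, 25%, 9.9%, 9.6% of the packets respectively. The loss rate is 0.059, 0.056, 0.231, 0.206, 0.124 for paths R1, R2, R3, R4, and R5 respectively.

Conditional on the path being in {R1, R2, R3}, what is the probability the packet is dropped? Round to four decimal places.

P(L|S) ≈ 0.1118

Let S = {R1, R2, R3}.
P(S) = 0.388 + 0.167 + 0.25 = 0.805.
P(L ∩ S) = 0.059·0.388 + 0.056·0.167 + 0.231·0.25 = 0.022892 + 0.009352 + 0.05775 = 0.089994.
P(L | S) = 0.089994 / 0.805 = 0.111794…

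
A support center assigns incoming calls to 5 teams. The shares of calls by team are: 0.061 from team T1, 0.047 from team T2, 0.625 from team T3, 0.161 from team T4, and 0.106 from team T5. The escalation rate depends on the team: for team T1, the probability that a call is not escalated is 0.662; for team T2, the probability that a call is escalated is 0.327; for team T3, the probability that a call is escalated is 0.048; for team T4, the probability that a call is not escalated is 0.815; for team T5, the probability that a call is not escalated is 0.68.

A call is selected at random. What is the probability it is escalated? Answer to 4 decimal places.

P(E|T1) = 1 − 0.662 = 0.338.
P(E|T4) = 1 − 0.815 = 0.185.
P(E|T5) = 1 − 0.68 = 0.32.
P(E) = P(E|T1)·P(T1) + P(E|T2)·P(T2) + P(E|T3)·P(T3) + P(E|T4)·P(T4) + P(E|T5)·P(T5)
      = 0.338·0.061 + 0.327·0.047 + 0.048·0.625 + 0.185·0.161 + 0.32·0.106
      = 0.020618 + 0.015369 + 0.03 + 0.029785 + 0.03392 = 0.129692

P(E) ≈ 0.1297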